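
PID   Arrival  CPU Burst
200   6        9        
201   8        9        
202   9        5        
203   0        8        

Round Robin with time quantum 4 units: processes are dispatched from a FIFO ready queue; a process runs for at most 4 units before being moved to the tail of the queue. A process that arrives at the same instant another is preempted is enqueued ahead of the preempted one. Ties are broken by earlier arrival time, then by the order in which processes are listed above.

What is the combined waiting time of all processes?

44

Timeline: | 203 0-8 | 200 8-12 | 201 12-16 | 202 16-20 | 200 20-24 | 201 24-28 | 202 28-29 | 200 29-30 | 201 30-31 |
Completion: 200=30  201=31  202=29  203=8
Turnaround (C−A): 200=24  201=23  202=20  203=8
Waiting = turnaround − burst: 200=15, 201=14, 202=15, 203=0
Total waiting = 15 + 14 + 15 + 0 = 44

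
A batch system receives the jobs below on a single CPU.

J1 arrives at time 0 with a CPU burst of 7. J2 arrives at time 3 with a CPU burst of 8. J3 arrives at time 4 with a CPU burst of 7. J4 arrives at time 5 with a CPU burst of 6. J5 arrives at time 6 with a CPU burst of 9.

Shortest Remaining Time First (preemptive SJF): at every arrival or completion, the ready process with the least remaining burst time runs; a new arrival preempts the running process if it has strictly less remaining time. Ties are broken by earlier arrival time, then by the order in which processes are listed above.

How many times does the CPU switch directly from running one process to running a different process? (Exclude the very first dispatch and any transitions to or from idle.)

Gantt: | J1 0-7 | J4 7-13 | J3 13-20 | J2 20-28 | J5 28-37 |
Completion: J1=7  J2=28  J3=20  J4=13  J5=37

4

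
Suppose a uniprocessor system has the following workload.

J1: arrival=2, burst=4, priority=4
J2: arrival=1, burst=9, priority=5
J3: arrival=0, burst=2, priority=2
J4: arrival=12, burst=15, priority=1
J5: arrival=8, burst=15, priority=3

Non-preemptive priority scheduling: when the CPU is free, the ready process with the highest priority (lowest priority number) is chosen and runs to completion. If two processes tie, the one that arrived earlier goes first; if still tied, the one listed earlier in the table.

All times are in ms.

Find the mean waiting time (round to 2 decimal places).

6.00

Schedule: | J3 0-2 | J1 2-6 | J2 6-15 | J4 15-30 | J5 30-45 |
Completion: J1=6  J2=15  J3=2  J4=30  J5=45
Turnaround (C−A): J1=4  J2=14  J3=2  J4=18  J5=37
Waiting times: J1=0, J2=5, J3=0, J4=3, J5=22
Average waiting = (0+5+0+3+22) / 5 = 30/5 = 6.00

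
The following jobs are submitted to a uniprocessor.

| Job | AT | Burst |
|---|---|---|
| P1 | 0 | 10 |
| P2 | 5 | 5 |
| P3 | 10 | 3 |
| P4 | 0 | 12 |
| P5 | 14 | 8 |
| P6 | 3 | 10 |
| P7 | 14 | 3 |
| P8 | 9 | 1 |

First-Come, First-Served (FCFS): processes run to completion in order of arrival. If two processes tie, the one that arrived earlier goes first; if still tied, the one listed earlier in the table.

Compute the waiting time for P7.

35

Schedule: | P1 0-10 | P4 10-22 | P6 22-32 | P2 32-37 | P8 37-38 | P3 38-41 | P5 41-49 | P7 49-52 |
Completion: P1=10  P2=37  P3=41  P4=22  P5=49  P6=32  P7=52  P8=38
Turnaround (C−A): P1=10  P2=32  P3=31  P4=22  P5=35  P6=29  P7=38  P8=29
Waiting(P7) = turnaround − burst = 38 − 3 = 35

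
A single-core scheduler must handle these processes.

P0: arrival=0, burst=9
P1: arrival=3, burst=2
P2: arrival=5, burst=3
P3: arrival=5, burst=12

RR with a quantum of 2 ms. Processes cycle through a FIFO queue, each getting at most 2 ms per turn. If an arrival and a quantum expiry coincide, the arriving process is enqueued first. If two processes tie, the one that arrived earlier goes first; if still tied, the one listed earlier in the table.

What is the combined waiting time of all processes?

26

Timeline: | P0 0-4 | P1 4-6 | P0 6-8 | P2 8-10 | P3 10-12 | P0 12-14 | P2 14-15 | P3 15-17 | P0 17-18 | P3 18-26 |
Completion: P0=18  P1=6  P2=15  P3=26
Waiting = turnaround − burst: P0=9, P1=1, P2=7, P3=9
Total waiting = 9 + 1 + 7 + 9 = 26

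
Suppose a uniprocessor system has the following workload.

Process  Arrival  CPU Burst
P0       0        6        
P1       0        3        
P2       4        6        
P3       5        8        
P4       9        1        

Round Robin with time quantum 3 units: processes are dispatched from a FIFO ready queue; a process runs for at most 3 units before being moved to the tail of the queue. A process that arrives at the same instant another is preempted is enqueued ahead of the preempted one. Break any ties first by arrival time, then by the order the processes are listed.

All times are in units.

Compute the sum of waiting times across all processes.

Schedule: | P0 0-3 | P1 3-6 | P0 6-9 | P2 9-12 | P3 12-15 | P4 15-16 | P2 16-19 | P3 19-24 |
Completion: P0=9  P1=6  P2=19  P3=24  P4=16
Turnaround (C−A): P0=9  P1=6  P2=15  P3=19  P4=7
Waiting = turnaround − burst: P0=3, P1=3, P2=9, P3=11, P4=6
Total waiting = 3 + 3 + 9 + 11 + 6 = 32

32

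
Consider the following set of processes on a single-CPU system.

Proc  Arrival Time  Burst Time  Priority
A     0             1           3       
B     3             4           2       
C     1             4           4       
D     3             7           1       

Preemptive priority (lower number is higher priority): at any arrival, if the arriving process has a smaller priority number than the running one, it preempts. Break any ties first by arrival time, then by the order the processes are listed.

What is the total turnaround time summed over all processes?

Schedule: | A 0-1 | C 1-3 | D 3-10 | B 10-14 | C 14-16 |
Completion: A=1  B=14  C=16  D=10
Turnaround = completion − arrival: A=1, B=11, C=15, D=7
Total turnaround = 1 + 11 + 15 + 7 = 34

34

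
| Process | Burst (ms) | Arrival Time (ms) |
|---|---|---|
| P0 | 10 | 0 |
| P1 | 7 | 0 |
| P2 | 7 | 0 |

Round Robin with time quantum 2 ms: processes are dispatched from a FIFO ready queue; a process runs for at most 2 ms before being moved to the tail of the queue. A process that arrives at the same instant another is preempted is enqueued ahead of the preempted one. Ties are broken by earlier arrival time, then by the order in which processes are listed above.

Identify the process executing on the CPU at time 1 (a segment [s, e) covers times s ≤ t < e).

Schedule: | P0 0-2 | P1 2-4 | P2 4-6 | P0 6-8 | P1 8-10 | P2 10-12 | P0 12-14 | P1 14-16 | P2 16-18 | P0 18-20 | P1 20-21 | P2 21-22 | P0 22-24 |
Completion: P0=24  P1=21  P2=22

P0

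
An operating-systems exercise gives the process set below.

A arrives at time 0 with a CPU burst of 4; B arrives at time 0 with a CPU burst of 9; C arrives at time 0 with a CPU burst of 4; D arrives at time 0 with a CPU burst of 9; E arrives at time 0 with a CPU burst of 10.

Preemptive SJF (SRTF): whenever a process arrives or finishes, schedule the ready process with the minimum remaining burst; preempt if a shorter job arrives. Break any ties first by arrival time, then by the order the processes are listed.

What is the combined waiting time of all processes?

55

Timeline: | A 0-4 | C 4-8 | B 8-17 | D 17-26 | E 26-36 |
Completion: A=4  B=17  C=8  D=26  E=36
Turnaround (C−A): A=4  B=17  C=8  D=26  E=36
Waiting = turnaround − burst: A=0, B=8, C=4, D=17, E=26
Total waiting = 0 + 8 + 4 + 17 + 26 = 55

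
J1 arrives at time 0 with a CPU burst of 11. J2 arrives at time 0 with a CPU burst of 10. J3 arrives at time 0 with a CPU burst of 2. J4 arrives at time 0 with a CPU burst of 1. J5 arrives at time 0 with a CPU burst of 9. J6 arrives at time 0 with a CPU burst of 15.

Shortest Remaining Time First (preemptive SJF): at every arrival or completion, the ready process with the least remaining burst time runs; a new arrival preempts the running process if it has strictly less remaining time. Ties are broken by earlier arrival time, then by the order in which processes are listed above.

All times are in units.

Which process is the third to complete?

J5

Gantt: | J4 0-1 | J3 1-3 | J5 3-12 | J2 12-22 | J1 22-33 | J6 33-48 |
Completion: J1=33  J2=22  J3=3  J4=1  J5=12  J6=48
Finish order: J4 → J3 → J5 → J2 → J1 → J6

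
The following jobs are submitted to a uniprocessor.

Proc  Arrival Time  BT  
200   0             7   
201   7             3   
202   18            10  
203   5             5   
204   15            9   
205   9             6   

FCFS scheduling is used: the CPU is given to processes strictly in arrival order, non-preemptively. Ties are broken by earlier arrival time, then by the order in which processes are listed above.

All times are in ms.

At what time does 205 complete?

21

Schedule: | 200 0-7 | 203 7-12 | 201 12-15 | 205 15-21 | 204 21-30 | 202 30-40 |
Completion: 200=7  201=15  202=40  203=12  204=30  205=21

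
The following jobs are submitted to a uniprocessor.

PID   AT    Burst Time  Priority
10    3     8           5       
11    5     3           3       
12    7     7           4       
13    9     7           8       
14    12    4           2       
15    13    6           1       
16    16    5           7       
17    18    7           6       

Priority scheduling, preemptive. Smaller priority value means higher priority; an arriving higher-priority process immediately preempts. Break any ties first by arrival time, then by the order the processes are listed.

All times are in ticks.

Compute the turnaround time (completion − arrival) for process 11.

3

Schedule: | idle 0-3 | 10 3-5 | 11 5-8 | 12 8-12 | 14 12-13 | 15 13-19 | 14 19-22 | 12 22-25 | 10 25-31 | 17 31-38 | 16 38-43 | 13 43-50 |
Completion: 10=31  11=8  12=25  13=50  14=22  15=19  16=43  17=38
Turnaround (C−A): 10=28  11=3  12=18  13=41  14=10  15=6  16=27  17=20
Turnaround(11) = completion − arrival = 8 − 5 = 3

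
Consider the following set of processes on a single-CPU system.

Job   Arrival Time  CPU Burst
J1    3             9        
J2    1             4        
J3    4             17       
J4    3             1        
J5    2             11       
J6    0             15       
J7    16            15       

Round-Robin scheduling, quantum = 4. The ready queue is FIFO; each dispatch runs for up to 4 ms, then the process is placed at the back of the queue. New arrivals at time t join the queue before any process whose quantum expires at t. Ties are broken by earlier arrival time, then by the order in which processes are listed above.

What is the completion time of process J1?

Timeline: | J6 0-4 | J2 4-8 | J5 8-12 | J1 12-16 | J4 16-17 | J3 17-21 | J6 21-25 | J5 25-29 | J7 29-33 | J1 33-37 | J3 37-41 | J6 41-45 | J5 45-48 | J7 48-52 | J1 52-53 | J3 53-57 | J6 57-60 | J7 60-64 | J3 64-68 | J7 68-71 | J3 71-72 |
Completion: J1=53  J2=8  J3=72  J4=17  J5=48  J6=60  J7=71
Turnaround (C−A): J1=50  J2=7  J3=68  J4=14  J5=46  J6=60  J7=55

53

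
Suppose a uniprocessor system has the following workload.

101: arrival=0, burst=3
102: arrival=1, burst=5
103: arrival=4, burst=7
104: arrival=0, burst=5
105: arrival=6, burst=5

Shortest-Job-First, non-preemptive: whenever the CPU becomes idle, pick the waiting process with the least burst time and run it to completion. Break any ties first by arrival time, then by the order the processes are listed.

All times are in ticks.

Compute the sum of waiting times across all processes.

31

Schedule: | 101 0-3 | 104 3-8 | 102 8-13 | 105 13-18 | 103 18-25 |
Completion: 101=3  102=13  103=25  104=8  105=18
Waiting = turnaround − burst: 101=0, 102=7, 103=14, 104=3, 105=7
Total waiting = 0 + 7 + 14 + 3 + 7 = 31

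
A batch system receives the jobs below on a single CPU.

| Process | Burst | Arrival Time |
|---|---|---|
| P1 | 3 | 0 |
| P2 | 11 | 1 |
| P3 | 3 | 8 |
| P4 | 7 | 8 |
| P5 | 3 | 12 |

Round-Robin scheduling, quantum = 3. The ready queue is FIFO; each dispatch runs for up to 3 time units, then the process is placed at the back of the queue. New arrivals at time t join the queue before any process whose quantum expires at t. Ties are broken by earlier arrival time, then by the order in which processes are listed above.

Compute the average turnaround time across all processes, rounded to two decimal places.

Timeline: | P1 0-3 | P2 3-9 | P3 9-12 | P4 12-15 | P2 15-18 | P5 18-21 | P4 21-24 | P2 24-26 | P4 26-27 |
Completion: P1=3  P2=26  P3=12  P4=27  P5=21
Turnaround (C−A): P1=3  P2=25  P3=4  P4=19  P5=9
Turnaround times: P1=3, P2=25, P3=4, P4=19, P5=9
Average turnaround = (3+25+4+19+9) / 5 = 60/5 = 12.00

12.00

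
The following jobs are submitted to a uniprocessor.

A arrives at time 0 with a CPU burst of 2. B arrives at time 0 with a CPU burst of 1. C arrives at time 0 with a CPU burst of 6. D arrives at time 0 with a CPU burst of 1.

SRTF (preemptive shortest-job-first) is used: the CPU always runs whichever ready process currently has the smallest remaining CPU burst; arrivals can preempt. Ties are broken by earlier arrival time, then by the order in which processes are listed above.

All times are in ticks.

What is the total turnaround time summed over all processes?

17

Timeline: | B 0-1 | D 1-2 | A 2-4 | C 4-10 |
Completion: A=4  B=1  C=10  D=2
Turnaround (C−A): A=4  B=1  C=10  D=2
Turnaround = completion − arrival: A=4, B=1, C=10, D=2
Total turnaround = 4 + 1 + 10 + 2 = 17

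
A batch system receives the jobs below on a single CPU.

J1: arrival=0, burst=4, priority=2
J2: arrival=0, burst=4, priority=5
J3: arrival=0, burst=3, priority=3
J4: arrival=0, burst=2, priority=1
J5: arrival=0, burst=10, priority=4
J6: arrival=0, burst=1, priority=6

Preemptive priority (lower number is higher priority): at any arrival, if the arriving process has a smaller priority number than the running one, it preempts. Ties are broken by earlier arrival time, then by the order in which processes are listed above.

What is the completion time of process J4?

2

Timeline: | J4 0-2 | J1 2-6 | J3 6-9 | J5 9-19 | J2 19-23 | J6 23-24 |
Completion: J1=6  J2=23  J3=9  J4=2  J5=19  J6=24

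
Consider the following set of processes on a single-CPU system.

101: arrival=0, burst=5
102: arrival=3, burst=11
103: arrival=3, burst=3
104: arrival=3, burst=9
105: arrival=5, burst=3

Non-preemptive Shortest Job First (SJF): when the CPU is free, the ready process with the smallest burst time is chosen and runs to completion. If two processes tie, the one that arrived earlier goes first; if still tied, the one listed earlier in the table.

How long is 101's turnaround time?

5

Schedule: | 101 0-5 | 103 5-8 | 105 8-11 | 104 11-20 | 102 20-31 |
Completion: 101=5  102=31  103=8  104=20  105=11
Turnaround(101) = completion − arrival = 5 − 0 = 5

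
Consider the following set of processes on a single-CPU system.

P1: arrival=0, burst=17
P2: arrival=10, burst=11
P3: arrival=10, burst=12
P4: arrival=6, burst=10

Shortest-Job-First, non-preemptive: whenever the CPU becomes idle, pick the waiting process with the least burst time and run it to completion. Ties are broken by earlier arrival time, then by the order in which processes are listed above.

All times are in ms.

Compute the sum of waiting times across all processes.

Schedule: | P1 0-17 | P4 17-27 | P2 27-38 | P3 38-50 |
Completion: P1=17  P2=38  P3=50  P4=27
Turnaround (C−A): P1=17  P2=28  P3=40  P4=21
Waiting = turnaround − burst: P1=0, P2=17, P3=28, P4=11
Total waiting = 0 + 17 + 28 + 11 = 56

56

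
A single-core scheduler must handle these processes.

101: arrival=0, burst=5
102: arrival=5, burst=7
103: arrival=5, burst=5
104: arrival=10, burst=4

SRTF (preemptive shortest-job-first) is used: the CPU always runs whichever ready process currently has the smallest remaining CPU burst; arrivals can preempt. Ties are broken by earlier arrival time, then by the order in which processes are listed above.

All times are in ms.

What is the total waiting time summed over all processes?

Gantt: | 101 0-5 | 103 5-10 | 104 10-14 | 102 14-21 |
Completion: 101=5  102=21  103=10  104=14
Waiting = turnaround − burst: 101=0, 102=9, 103=0, 104=0
Total waiting = 0 + 9 + 0 + 0 = 9

9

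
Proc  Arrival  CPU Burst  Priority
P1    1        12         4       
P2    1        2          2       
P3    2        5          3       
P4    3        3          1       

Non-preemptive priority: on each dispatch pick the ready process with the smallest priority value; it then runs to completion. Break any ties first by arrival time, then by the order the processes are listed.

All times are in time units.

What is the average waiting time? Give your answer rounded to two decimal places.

Timeline: | idle 0-1 | P2 1-3 | P4 3-6 | P3 6-11 | P1 11-23 |
Completion: P1=23  P2=3  P3=11  P4=6
Waiting times: P1=10, P2=0, P3=4, P4=0
Average waiting = (10+0+4+0) / 4 = 14/4 = 3.50

3.50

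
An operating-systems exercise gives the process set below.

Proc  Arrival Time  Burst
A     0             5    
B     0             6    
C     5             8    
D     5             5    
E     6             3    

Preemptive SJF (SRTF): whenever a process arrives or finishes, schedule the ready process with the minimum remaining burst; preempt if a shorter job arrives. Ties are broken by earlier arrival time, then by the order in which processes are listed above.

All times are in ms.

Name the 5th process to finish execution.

C

Schedule: | A 0-5 | D 5-6 | E 6-9 | D 9-13 | B 13-19 | C 19-27 |
Completion: A=5  B=19  C=27  D=13  E=9
Turnaround (C−A): A=5  B=19  C=22  D=8  E=3
Finish order: A → E → D → B → C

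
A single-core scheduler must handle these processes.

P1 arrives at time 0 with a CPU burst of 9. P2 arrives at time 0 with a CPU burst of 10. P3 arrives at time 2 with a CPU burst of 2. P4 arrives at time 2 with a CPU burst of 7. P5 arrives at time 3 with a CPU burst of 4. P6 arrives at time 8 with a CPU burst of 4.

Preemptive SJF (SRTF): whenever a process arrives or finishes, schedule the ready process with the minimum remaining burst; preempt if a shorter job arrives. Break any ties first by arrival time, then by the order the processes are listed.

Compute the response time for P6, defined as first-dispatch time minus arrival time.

0

Gantt: | P1 0-2 | P3 2-4 | P5 4-8 | P6 8-12 | P1 12-19 | P4 19-26 | P2 26-36 |
Completion: P1=19  P2=36  P3=4  P4=26  P5=8  P6=12
Turnaround (C−A): P1=19  P2=36  P3=2  P4=24  P5=5  P6=4
Response(P6) = first start − arrival = 8 − 8 = 0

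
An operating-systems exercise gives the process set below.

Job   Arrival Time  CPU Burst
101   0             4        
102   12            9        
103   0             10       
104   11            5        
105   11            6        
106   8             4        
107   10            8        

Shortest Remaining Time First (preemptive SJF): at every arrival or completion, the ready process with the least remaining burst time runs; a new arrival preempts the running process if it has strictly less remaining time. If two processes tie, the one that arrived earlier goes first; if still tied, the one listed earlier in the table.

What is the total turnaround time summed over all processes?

Schedule: | 101 0-4 | 103 4-8 | 106 8-12 | 104 12-17 | 103 17-23 | 105 23-29 | 107 29-37 | 102 37-46 |
Completion: 101=4  102=46  103=23  104=17  105=29  106=12  107=37
Turnaround (C−A): 101=4  102=34  103=23  104=6  105=18  106=4  107=27
Turnaround = completion − arrival: 101=4, 102=34, 103=23, 104=6, 105=18, 106=4, 107=27
Total turnaround = 4 + 34 + 23 + 6 + 18 + 4 + 27 = 116

116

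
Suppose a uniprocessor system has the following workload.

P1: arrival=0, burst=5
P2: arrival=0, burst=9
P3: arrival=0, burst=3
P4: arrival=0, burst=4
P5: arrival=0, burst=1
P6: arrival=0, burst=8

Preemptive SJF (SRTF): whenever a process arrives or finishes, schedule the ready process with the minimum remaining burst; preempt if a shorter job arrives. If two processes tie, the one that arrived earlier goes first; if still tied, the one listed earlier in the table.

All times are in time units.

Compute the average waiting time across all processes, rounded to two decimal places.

Gantt: | P5 0-1 | P3 1-4 | P4 4-8 | P1 8-13 | P6 13-21 | P2 21-30 |
Completion: P1=13  P2=30  P3=4  P4=8  P5=1  P6=21
Turnaround (C−A): P1=13  P2=30  P3=4  P4=8  P5=1  P6=21
Waiting times: P1=8, P2=21, P3=1, P4=4, P5=0, P6=13
Average waiting = (8+21+1+4+0+13) / 6 = 47/6 = 7.83

7.83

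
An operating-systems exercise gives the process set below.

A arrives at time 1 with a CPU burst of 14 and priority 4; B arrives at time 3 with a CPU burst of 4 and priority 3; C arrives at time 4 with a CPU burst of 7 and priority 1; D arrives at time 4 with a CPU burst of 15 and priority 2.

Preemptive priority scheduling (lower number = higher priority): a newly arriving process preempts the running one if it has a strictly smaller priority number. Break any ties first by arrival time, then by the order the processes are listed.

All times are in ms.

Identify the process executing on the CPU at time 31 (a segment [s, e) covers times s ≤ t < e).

A

Schedule: | idle 0-1 | A 1-3 | B 3-4 | C 4-11 | D 11-26 | B 26-29 | A 29-41 |
Completion: A=41  B=29  C=11  D=26
Turnaround (C−A): A=40  B=26  C=7  D=22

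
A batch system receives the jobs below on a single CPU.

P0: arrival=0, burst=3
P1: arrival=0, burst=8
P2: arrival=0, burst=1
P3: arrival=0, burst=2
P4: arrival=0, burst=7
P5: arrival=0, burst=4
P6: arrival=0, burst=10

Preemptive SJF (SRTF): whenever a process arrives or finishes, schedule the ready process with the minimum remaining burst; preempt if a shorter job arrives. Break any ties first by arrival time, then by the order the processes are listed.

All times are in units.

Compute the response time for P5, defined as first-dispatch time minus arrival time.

6

Schedule: | P2 0-1 | P3 1-3 | P0 3-6 | P5 6-10 | P4 10-17 | P1 17-25 | P6 25-35 |
Completion: P0=6  P1=25  P2=1  P3=3  P4=17  P5=10  P6=35
Turnaround (C−A): P0=6  P1=25  P2=1  P3=3  P4=17  P5=10  P6=35
Response(P5) = first start − arrival = 6 − 0 = 6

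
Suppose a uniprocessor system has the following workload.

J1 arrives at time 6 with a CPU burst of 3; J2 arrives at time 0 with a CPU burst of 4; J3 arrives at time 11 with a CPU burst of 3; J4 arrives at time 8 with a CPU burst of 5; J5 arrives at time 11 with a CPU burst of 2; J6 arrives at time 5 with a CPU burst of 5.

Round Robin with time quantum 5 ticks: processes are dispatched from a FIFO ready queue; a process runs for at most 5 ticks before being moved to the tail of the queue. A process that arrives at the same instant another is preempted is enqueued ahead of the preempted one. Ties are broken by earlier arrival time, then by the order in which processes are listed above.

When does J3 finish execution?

21

Gantt: | J2 0-4 | idle 4-5 | J6 5-10 | J1 10-13 | J4 13-18 | J3 18-21 | J5 21-23 |
Completion: J1=13  J2=4  J3=21  J4=18  J5=23  J6=10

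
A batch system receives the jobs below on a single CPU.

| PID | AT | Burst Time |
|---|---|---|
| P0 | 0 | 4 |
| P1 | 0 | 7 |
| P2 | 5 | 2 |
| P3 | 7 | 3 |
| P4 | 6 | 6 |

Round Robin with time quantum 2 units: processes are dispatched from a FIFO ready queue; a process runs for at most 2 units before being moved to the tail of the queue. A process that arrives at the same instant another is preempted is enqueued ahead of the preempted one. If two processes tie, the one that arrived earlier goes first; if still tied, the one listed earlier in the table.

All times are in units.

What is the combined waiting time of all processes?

37

Schedule: | P0 0-2 | P1 2-4 | P0 4-6 | P1 6-8 | P2 8-10 | P4 10-12 | P3 12-14 | P1 14-16 | P4 16-18 | P3 18-19 | P1 19-20 | P4 20-22 |
Completion: P0=6  P1=20  P2=10  P3=19  P4=22
Turnaround (C−A): P0=6  P1=20  P2=5  P3=12  P4=16
Waiting = turnaround − burst: P0=2, P1=13, P2=3, P3=9, P4=10
Total waiting = 2 + 13 + 3 + 9 + 10 = 37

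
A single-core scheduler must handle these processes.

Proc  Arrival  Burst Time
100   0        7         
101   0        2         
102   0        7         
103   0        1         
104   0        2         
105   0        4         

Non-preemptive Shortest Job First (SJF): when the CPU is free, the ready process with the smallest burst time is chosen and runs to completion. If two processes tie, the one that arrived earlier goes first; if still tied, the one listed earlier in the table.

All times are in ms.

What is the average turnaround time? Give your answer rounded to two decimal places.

9.50

Schedule: | 103 0-1 | 101 1-3 | 104 3-5 | 105 5-9 | 100 9-16 | 102 16-23 |
Completion: 100=16  101=3  102=23  103=1  104=5  105=9
Turnaround (C−A): 100=16  101=3  102=23  103=1  104=5  105=9
Turnaround times: 100=16, 101=3, 102=23, 103=1, 104=5, 105=9
Average turnaround = (16+3+23+1+5+9) / 6 = 57/6 = 9.50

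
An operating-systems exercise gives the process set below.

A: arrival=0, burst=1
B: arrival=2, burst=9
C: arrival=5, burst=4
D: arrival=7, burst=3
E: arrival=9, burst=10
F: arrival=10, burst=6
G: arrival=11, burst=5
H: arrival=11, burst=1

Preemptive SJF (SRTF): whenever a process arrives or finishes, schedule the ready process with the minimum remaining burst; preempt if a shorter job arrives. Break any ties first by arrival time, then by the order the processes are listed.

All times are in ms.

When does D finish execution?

Gantt: | A 0-1 | idle 1-2 | B 2-5 | C 5-9 | D 9-12 | H 12-13 | G 13-18 | B 18-24 | F 24-30 | E 30-40 |
Completion: A=1  B=24  C=9  D=12  E=40  F=30  G=18  H=13
Turnaround (C−A): A=1  B=22  C=4  D=5  E=31  F=20  G=7  H=2

12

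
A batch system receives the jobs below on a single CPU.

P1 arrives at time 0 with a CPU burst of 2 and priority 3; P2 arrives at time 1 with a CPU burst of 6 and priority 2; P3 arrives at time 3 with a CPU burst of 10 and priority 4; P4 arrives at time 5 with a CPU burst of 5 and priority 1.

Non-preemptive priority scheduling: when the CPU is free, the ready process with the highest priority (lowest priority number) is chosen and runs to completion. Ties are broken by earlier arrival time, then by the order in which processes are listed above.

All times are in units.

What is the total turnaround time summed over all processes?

Schedule: | P1 0-2 | P2 2-8 | P4 8-13 | P3 13-23 |
Completion: P1=2  P2=8  P3=23  P4=13
Turnaround = completion − arrival: P1=2, P2=7, P3=20, P4=8
Total turnaround = 2 + 7 + 20 + 8 = 37

37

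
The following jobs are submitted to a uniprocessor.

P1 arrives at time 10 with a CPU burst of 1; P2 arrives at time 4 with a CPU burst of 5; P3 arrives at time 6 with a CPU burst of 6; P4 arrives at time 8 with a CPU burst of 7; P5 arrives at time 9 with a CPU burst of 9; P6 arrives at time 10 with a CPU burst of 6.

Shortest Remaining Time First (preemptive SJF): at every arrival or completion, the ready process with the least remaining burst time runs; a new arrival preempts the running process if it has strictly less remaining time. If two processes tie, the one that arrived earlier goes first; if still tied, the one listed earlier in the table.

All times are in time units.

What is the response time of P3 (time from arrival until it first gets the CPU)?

Schedule: | idle 0-4 | P2 4-9 | P3 9-10 | P1 10-11 | P3 11-16 | P6 16-22 | P4 22-29 | P5 29-38 |
Completion: P1=11  P2=9  P3=16  P4=29  P5=38  P6=22
Turnaround (C−A): P1=1  P2=5  P3=10  P4=21  P5=29  P6=12
Response(P3) = first start − arrival = 9 − 6 = 3

3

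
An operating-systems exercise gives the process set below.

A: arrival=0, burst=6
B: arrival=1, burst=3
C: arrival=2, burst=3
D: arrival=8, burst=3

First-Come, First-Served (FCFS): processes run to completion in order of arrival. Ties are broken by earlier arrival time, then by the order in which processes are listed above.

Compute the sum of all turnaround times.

Timeline: | A 0-6 | B 6-9 | C 9-12 | D 12-15 |
Completion: A=6  B=9  C=12  D=15
Turnaround (C−A): A=6  B=8  C=10  D=7
Turnaround = completion − arrival: A=6, B=8, C=10, D=7
Total turnaround = 6 + 8 + 10 + 7 = 31

31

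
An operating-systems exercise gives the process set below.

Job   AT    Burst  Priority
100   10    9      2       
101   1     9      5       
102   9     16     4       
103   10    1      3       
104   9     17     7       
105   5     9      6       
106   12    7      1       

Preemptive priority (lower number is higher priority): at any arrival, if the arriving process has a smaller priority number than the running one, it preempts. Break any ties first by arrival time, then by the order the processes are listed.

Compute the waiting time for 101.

33

Schedule: | idle 0-1 | 101 1-9 | 102 9-10 | 100 10-12 | 106 12-19 | 100 19-26 | 103 26-27 | 102 27-42 | 101 42-43 | 105 43-52 | 104 52-69 |
Completion: 100=26  101=43  102=42  103=27  104=69  105=52  106=19
Waiting(101) = turnaround − burst = 42 − 9 = 33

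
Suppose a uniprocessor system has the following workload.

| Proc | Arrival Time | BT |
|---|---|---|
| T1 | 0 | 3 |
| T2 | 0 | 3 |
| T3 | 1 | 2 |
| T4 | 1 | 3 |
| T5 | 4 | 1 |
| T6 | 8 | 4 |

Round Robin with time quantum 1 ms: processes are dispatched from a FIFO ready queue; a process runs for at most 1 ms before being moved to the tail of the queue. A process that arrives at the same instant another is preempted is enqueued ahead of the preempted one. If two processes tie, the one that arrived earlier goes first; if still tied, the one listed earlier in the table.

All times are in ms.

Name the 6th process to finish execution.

Schedule: | T1 0-1 | T2 1-2 | T3 2-3 | T4 3-4 | T1 4-5 | T2 5-6 | T3 6-7 | T5 7-8 | T4 8-9 | T1 9-10 | T2 10-11 | T6 11-12 | T4 12-13 | T6 13-16 |
Completion: T1=10  T2=11  T3=7  T4=13  T5=8  T6=16
Turnaround (C−A): T1=10  T2=11  T3=6  T4=12  T5=4  T6=8
Finish order: T3 → T5 → T1 → T2 → T4 → T6

T6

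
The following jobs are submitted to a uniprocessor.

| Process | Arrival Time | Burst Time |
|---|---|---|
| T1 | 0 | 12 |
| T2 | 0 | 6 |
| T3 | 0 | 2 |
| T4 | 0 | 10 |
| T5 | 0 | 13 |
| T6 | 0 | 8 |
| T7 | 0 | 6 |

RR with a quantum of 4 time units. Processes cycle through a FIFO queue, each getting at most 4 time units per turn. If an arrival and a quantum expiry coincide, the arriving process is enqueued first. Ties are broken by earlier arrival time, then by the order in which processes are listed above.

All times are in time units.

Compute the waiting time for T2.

Gantt: | T1 0-4 | T2 4-8 | T3 8-10 | T4 10-14 | T5 14-18 | T6 18-22 | T7 22-26 | T1 26-30 | T2 30-32 | T4 32-36 | T5 36-40 | T6 40-44 | T7 44-46 | T1 46-50 | T4 50-52 | T5 52-57 |
Completion: T1=50  T2=32  T3=10  T4=52  T5=57  T6=44  T7=46
Waiting(T2) = turnaround − burst = 32 − 6 = 26

26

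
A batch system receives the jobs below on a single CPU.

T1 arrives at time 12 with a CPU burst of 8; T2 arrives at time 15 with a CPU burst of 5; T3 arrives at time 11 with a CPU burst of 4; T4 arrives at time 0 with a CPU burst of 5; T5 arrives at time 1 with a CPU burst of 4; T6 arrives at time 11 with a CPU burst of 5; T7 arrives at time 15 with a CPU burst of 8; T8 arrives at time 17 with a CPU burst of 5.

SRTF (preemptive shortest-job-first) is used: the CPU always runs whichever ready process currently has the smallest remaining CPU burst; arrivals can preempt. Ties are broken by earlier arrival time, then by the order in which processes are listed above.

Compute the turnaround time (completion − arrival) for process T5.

8

Timeline: | T4 0-5 | T5 5-9 | idle 9-11 | T3 11-15 | T6 15-20 | T2 20-25 | T8 25-30 | T1 30-38 | T7 38-46 |
Completion: T1=38  T2=25  T3=15  T4=5  T5=9  T6=20  T7=46  T8=30
Turnaround(T5) = completion − arrival = 9 − 1 = 8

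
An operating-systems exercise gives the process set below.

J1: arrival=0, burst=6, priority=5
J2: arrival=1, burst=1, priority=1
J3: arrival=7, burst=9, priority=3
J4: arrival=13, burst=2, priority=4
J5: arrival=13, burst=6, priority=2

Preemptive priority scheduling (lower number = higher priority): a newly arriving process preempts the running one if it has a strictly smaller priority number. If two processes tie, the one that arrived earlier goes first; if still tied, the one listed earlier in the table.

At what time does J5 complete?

19

Gantt: | J1 0-1 | J2 1-2 | J1 2-7 | J3 7-13 | J5 13-19 | J3 19-22 | J4 22-24 |
Completion: J1=7  J2=2  J3=22  J4=24  J5=19
Turnaround (C−A): J1=7  J2=1  J3=15  J4=11  J5=6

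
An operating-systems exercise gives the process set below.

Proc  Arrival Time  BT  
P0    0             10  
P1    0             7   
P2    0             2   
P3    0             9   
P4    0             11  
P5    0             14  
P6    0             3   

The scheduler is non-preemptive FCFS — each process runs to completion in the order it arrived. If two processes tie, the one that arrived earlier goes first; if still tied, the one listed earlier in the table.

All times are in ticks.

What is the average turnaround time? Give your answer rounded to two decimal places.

31.71

Timeline: | P0 0-10 | P1 10-17 | P2 17-19 | P3 19-28 | P4 28-39 | P5 39-53 | P6 53-56 |
Completion: P0=10  P1=17  P2=19  P3=28  P4=39  P5=53  P6=56
Turnaround (C−A): P0=10  P1=17  P2=19  P3=28  P4=39  P5=53  P6=56
Turnaround times: P0=10, P1=17, P2=19, P3=28, P4=39, P5=53, P6=56
Average turnaround = (10+17+19+28+39+53+56) / 7 = 222/7 = 31.71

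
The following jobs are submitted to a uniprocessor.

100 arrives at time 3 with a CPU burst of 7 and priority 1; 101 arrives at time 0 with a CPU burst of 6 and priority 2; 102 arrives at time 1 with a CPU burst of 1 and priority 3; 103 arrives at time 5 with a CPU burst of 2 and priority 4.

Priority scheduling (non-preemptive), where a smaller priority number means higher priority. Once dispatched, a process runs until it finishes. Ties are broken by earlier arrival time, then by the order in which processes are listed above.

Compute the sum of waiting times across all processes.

Schedule: | 101 0-6 | 100 6-13 | 102 13-14 | 103 14-16 |
Completion: 100=13  101=6  102=14  103=16
Waiting = turnaround − burst: 100=3, 101=0, 102=12, 103=9
Total waiting = 3 + 0 + 12 + 9 = 24

24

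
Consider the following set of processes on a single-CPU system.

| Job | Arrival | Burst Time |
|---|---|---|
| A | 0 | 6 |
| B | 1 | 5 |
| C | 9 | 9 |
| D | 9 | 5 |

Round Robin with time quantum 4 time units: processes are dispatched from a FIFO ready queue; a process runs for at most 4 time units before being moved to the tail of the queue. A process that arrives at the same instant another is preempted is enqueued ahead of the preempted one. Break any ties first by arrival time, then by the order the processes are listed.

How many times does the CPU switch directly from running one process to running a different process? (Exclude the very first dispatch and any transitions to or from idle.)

8

Schedule: | A 0-4 | B 4-8 | A 8-10 | B 10-11 | C 11-15 | D 15-19 | C 19-23 | D 23-24 | C 24-25 |
Completion: A=10  B=11  C=25  D=24
Turnaround (C−A): A=10  B=10  C=16  D=15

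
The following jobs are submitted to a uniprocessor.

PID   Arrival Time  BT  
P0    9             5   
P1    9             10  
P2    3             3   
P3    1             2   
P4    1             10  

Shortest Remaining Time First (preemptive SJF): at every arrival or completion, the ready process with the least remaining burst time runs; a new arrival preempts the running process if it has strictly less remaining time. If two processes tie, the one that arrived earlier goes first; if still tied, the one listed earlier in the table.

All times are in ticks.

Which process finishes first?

P3

Timeline: | idle 0-1 | P3 1-3 | P2 3-6 | P4 6-9 | P0 9-14 | P4 14-21 | P1 21-31 |
Completion: P0=14  P1=31  P2=6  P3=3  P4=21
Finish order: P3 → P2 → P0 → P4 → P1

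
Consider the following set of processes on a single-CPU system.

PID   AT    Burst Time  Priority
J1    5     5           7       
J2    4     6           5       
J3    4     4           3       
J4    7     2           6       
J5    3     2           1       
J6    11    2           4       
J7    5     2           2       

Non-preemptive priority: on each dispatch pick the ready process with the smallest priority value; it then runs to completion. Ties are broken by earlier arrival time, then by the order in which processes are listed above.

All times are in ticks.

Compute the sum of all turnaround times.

Gantt: | idle 0-3 | J5 3-5 | J7 5-7 | J3 7-11 | J6 11-13 | J2 13-19 | J4 19-21 | J1 21-26 |
Completion: J1=26  J2=19  J3=11  J4=21  J5=5  J6=13  J7=7
Turnaround (C−A): J1=21  J2=15  J3=7  J4=14  J5=2  J6=2  J7=2
Turnaround = completion − arrival: J1=21, J2=15, J3=7, J4=14, J5=2, J6=2, J7=2
Total turnaround = 21 + 15 + 7 + 14 + 2 + 2 + 2 = 63

63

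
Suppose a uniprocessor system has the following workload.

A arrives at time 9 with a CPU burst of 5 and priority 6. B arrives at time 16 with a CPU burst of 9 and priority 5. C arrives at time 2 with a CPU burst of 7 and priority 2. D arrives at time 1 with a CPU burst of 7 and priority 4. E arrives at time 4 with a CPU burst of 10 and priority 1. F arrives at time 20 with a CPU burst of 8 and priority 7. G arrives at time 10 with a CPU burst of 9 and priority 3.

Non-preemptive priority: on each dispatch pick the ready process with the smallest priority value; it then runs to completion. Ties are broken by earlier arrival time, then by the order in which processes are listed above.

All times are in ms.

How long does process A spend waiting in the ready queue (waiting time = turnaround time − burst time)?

34

Schedule: | idle 0-1 | D 1-8 | E 8-18 | C 18-25 | G 25-34 | B 34-43 | A 43-48 | F 48-56 |
Completion: A=48  B=43  C=25  D=8  E=18  F=56  G=34
Waiting(A) = turnaround − burst = 39 − 5 = 34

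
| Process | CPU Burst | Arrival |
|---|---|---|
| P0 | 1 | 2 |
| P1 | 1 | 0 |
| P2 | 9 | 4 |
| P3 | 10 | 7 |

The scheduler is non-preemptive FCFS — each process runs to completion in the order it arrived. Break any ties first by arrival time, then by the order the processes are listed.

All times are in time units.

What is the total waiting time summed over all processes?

Timeline: | P1 0-1 | idle 1-2 | P0 2-3 | idle 3-4 | P2 4-13 | P3 13-23 |
Completion: P0=3  P1=1  P2=13  P3=23
Turnaround (C−A): P0=1  P1=1  P2=9  P3=16
Waiting = turnaround − burst: P0=0, P1=0, P2=0, P3=6
Total waiting = 0 + 0 + 0 + 6 = 6

6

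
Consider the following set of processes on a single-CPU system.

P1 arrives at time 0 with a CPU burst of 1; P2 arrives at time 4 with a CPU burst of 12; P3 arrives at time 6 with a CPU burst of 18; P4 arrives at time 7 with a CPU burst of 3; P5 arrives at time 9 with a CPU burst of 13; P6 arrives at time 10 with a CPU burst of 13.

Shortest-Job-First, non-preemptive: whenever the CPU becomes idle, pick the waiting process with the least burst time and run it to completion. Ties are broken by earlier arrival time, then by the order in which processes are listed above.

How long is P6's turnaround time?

35

Timeline: | P1 0-1 | idle 1-4 | P2 4-16 | P4 16-19 | P5 19-32 | P6 32-45 | P3 45-63 |
Completion: P1=1  P2=16  P3=63  P4=19  P5=32  P6=45
Turnaround(P6) = completion − arrival = 45 − 10 = 35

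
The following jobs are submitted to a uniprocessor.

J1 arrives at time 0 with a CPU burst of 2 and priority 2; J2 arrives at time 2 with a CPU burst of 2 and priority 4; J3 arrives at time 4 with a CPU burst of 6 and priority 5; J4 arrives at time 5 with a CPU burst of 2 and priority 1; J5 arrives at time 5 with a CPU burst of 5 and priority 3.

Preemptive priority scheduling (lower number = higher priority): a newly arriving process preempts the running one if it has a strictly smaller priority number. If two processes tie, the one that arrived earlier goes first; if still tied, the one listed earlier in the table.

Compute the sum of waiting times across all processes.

9

Gantt: | J1 0-2 | J2 2-4 | J3 4-5 | J4 5-7 | J5 7-12 | J3 12-17 |
Completion: J1=2  J2=4  J3=17  J4=7  J5=12
Turnaround (C−A): J1=2  J2=2  J3=13  J4=2  J5=7
Waiting = turnaround − burst: J1=0, J2=0, J3=7, J4=0, J5=2
Total waiting = 0 + 0 + 7 + 0 + 2 = 9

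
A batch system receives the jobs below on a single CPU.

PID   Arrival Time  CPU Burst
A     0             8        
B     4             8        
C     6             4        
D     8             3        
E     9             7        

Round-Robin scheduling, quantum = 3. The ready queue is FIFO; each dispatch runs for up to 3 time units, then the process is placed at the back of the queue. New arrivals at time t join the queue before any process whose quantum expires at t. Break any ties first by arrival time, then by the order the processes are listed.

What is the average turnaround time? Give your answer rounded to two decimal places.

Gantt: | A 0-6 | B 6-9 | C 9-12 | A 12-14 | D 14-17 | E 17-20 | B 20-23 | C 23-24 | E 24-27 | B 27-29 | E 29-30 |
Completion: A=14  B=29  C=24  D=17  E=30
Turnaround (C−A): A=14  B=25  C=18  D=9  E=21
Turnaround times: A=14, B=25, C=18, D=9, E=21
Average turnaround = (14+25+18+9+21) / 5 = 87/5 = 17.40

17.40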